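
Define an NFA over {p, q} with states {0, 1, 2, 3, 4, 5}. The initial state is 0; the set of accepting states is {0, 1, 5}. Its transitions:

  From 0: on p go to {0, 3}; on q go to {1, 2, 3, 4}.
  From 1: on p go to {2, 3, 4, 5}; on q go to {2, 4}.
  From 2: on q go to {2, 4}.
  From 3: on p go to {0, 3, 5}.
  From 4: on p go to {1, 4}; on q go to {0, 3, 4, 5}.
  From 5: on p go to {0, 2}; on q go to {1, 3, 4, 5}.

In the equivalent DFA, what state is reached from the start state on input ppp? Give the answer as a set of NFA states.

Start: {0}.
δ(0,p) = {0, 3}.
Union: {0, 3}.
After p: {0, 3}.
δ(0,p) = {0, 3}; δ(3,p) = {0, 3, 5}.
Union: {0, 3, 5}.
After p: {0, 3, 5}.
δ(0,p) = {0, 3}; δ(3,p) = {0, 3, 5}; δ(5,p) = {0, 2}.
Union: {0, 2, 3, 5}.
After p: {0, 2, 3, 5}.

{0, 2, 3, 5}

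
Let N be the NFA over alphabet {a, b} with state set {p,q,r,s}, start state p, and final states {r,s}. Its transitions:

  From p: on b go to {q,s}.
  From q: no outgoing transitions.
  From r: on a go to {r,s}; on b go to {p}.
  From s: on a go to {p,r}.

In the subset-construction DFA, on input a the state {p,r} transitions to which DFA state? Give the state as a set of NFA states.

{r,s}

δ(p,a) = ∅; δ(r,a) = {r,s}.
Union: {r,s}.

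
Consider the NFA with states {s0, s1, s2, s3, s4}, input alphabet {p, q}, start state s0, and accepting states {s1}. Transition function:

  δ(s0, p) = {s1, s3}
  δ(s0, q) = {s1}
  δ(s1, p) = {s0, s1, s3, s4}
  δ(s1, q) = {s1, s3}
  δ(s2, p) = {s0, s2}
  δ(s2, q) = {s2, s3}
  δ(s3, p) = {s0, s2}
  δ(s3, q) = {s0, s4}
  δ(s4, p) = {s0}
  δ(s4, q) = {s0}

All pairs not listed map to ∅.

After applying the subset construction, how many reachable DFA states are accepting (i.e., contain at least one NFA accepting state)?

Start state of the DFA: {s0}.
{s0} --p--> {s1, s3}  [new]
{s0} --q--> {s1}  [new]
{s1, s3} --p--> {s0, s1, s2, s3, s4}  [new]
{s1, s3} --q--> {s0, s1, s3, s4}  [new]
{s1} --p--> {s0, s1, s3, s4}  [seen]
{s1} --q--> {s1, s3}  [seen]
{s0, s1, s2, s3, s4} --p--> {s0, s1, s2, s3, s4}  [seen]
{s0, s1, s2, s3, s4} --q--> {s0, s1, s2, s3, s4}  [seen]
{s0, s1, s3, s4} --p--> {s0, s1, s2, s3, s4}  [seen]
{s0, s1, s3, s4} --q--> {s0, s1, s3, s4}  [seen]
Reachable DFA states: {s0}, {s1, s3}, {s1}, {s0, s1, s2, s3, s4}, {s0, s1, s3, s4}.
Accepting DFA states (contain an NFA accepting state): {s1, s3}, {s1}, {s0, s1, s2, s3, s4}, {s0, s1, s3, s4}.

4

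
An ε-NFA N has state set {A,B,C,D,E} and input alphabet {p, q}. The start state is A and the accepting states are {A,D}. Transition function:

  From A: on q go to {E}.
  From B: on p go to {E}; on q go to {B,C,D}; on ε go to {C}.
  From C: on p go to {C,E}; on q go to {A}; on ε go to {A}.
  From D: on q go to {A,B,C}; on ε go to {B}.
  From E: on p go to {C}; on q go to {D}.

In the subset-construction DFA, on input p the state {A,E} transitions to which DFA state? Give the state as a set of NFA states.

δ(A,p) = ∅; δ(E,p) = {C}.
Union: {C}.
ε-closure gives {A,C}.

{A,C}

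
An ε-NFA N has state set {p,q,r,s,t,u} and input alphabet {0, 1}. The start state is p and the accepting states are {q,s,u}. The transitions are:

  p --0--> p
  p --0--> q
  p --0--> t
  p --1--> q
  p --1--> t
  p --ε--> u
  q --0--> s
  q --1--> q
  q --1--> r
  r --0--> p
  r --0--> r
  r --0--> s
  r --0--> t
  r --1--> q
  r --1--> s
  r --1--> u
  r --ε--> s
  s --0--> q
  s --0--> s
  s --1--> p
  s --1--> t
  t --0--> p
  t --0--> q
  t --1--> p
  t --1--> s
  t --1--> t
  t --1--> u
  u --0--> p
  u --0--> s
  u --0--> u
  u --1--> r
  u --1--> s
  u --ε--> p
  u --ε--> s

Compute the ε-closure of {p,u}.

{p,s,u}

Begin with {p,u}.
u →ε {p,s}; add s.
ε-closure = {p,s,u}.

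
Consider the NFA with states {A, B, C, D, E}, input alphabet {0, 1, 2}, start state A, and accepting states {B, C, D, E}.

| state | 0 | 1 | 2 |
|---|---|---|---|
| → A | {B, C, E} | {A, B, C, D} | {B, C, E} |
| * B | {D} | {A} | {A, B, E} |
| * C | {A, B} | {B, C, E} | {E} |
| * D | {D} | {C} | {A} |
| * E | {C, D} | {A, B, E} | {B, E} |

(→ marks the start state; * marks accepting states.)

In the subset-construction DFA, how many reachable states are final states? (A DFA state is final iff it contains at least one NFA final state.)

6

Start state of the DFA: {A}.
{A} --0--> {B, C, E}  [new]
{A} --1--> {A, B, C, D}  [new]
{A} --2--> {B, C, E}  [seen]
{B, C, E} --0--> {A, B, C, D}  [seen]
{B, C, E} --1--> {A, B, C, E}  [new]
{B, C, E} --2--> {A, B, E}  [new]
{A, B, C, D} --0--> {A, B, C, D, E}  [new]
{A, B, C, D} --1--> {A, B, C, D, E}  [seen]
{A, B, C, D} --2--> {A, B, C, E}  [seen]
{A, B, C, E} --0--> {A, B, C, D, E}  [seen]
{A, B, C, E} --1--> {A, B, C, D, E}  [seen]
{A, B, C, E} --2--> {A, B, C, E}  [seen]
{A, B, E} --0--> {B, C, D, E}  [new]
{A, B, E} --1--> {A, B, C, D, E}  [seen]
{A, B, E} --2--> {A, B, C, E}  [seen]
{A, B, C, D, E} --0--> {A, B, C, D, E}  [seen]
{A, B, C, D, E} --1--> {A, B, C, D, E}  [seen]
{A, B, C, D, E} --2--> {A, B, C, E}  [seen]
{B, C, D, E} --0--> {A, B, C, D}  [seen]
{B, C, D, E} --1--> {A, B, C, E}  [seen]
{B, C, D, E} --2--> {A, B, E}  [seen]
Reachable DFA states: {A}, {B, C, E}, {A, B, C, D}, {A, B, C, E}, {A, B, E}, {A, B, C, D, E}, {B, C, D, E}.
Accepting DFA states (contain an NFA accepting state): {B, C, E}, {A, B, C, D}, {A, B, C, E}, {A, B, E}, {A, B, C, D, E}, {B, C, D, E}.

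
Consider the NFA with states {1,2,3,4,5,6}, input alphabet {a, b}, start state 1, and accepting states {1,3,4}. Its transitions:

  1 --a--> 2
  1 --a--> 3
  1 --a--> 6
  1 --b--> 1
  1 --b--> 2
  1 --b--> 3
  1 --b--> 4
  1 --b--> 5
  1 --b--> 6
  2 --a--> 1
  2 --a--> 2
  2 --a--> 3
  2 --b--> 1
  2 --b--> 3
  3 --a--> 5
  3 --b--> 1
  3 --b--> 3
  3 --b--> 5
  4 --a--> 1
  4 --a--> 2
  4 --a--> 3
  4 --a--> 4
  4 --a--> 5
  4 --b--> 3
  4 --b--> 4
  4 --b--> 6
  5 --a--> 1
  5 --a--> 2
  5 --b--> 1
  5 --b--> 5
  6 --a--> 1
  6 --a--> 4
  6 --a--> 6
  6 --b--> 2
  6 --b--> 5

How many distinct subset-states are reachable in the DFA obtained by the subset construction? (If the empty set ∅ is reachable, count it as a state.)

Start state of the DFA: {1}.
{1} --a--> {2,3,6}  [new]
{1} --b--> {1,2,3,4,5,6}  [new]
{2,3,6} --a--> {1,2,3,4,5,6}  [seen]
{2,3,6} --b--> {1,2,3,5}  [new]
{1,2,3,4,5,6} --a--> {1,2,3,4,5,6}  [seen]
{1,2,3,4,5,6} --b--> {1,2,3,4,5,6}  [seen]
{1,2,3,5} --a--> {1,2,3,5,6}  [new]
{1,2,3,5} --b--> {1,2,3,4,5,6}  [seen]
{1,2,3,5,6} --a--> {1,2,3,4,5,6}  [seen]
{1,2,3,5,6} --b--> {1,2,3,4,5,6}  [seen]
Reachable DFA states: {1}, {2,3,6}, {1,2,3,4,5,6}, {1,2,3,5}, {1,2,3,5,6}.

5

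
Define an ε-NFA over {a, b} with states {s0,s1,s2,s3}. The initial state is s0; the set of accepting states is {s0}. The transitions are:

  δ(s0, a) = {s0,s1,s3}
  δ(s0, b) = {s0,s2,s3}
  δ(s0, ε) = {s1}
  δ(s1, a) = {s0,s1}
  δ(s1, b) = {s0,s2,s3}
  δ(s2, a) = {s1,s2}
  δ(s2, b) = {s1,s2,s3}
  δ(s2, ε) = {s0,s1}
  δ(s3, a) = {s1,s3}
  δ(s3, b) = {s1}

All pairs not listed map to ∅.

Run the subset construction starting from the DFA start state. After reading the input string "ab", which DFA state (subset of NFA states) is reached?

Start: {s0,s1}.
δ(s0,a) = {s0,s1,s3}; δ(s1,a) = {s0,s1}.
Union: {s0,s1,s3}.
After a: {s0,s1,s3}.
δ(s0,b) = {s0,s2,s3}; δ(s1,b) = {s0,s2,s3}; δ(s3,b) = {s1}.
Union: {s0,s1,s2,s3}.
After b: {s0,s1,s2,s3}.

{s0,s1,s2,s3}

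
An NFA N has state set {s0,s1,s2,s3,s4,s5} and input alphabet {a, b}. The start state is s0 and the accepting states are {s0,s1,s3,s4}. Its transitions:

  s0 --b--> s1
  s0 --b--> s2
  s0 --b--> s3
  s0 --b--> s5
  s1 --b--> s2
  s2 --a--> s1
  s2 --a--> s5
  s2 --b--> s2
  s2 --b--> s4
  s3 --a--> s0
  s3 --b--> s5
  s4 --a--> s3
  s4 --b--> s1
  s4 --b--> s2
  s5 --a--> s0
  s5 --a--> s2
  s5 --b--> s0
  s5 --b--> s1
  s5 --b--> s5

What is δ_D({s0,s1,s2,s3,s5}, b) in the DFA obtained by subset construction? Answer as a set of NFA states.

δ(s0,b) = {s1,s2,s3,s5}; δ(s1,b) = {s2}; δ(s2,b) = {s2,s4}; δ(s3,b) = {s5}; δ(s5,b) = {s0,s1,s5}.
Union: {s0,s1,s2,s3,s4,s5}.

{s0,s1,s2,s3,s4,s5}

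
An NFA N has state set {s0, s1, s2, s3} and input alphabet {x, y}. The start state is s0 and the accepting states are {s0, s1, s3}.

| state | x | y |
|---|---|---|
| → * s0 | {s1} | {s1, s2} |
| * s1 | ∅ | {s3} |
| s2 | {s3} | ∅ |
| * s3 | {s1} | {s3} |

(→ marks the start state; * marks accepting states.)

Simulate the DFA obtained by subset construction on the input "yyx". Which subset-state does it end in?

{s1}

Start: {s0}.
δ(s0,y) = {s1, s2}.
Union: {s1, s2}.
After y: {s1, s2}.
δ(s1,y) = {s3}; δ(s2,y) = ∅.
Union: {s3}.
After y: {s3}.
δ(s3,x) = {s1}.
Union: {s1}.
After x: {s1}.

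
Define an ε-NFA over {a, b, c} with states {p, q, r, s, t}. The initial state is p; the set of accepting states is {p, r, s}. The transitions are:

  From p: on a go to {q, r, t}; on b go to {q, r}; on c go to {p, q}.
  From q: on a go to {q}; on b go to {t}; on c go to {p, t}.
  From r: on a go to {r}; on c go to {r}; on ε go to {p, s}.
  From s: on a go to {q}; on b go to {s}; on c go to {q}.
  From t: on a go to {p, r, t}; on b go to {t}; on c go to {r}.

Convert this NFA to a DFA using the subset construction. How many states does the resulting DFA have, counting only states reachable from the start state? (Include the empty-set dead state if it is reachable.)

5

Start state of the DFA: {p} (ε-closure of the NFA start).
{p} --a--> {p, q, r, s, t}  [new]
{p} --b--> {p, q, r, s}  [new]
{p} --c--> {p, q}  [new]
{p, q, r, s, t} --a--> {p, q, r, s, t}  [seen]
{p, q, r, s, t} --b--> {p, q, r, s, t}  [seen]
{p, q, r, s, t} --c--> {p, q, r, s, t}  [seen]
{p, q, r, s} --a--> {p, q, r, s, t}  [seen]
{p, q, r, s} --b--> {p, q, r, s, t}  [seen]
{p, q, r, s} --c--> {p, q, r, s, t}  [seen]
{p, q} --a--> {p, q, r, s, t}  [seen]
{p, q} --b--> {p, q, r, s, t}  [seen]
{p, q} --c--> {p, q, t}  [new]
{p, q, t} --a--> {p, q, r, s, t}  [seen]
{p, q, t} --b--> {p, q, r, s, t}  [seen]
{p, q, t} --c--> {p, q, r, s, t}  [seen]
Reachable DFA states: {p}, {p, q, r, s, t}, {p, q, r, s}, {p, q}, {p, q, t}.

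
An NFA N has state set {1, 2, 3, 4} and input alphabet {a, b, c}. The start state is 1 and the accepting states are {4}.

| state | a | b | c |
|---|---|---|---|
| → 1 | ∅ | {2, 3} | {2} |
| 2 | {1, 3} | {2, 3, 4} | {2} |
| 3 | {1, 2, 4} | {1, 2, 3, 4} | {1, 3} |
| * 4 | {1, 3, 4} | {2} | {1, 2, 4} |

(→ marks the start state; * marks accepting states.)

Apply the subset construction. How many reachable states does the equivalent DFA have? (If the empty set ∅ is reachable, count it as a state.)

10

Start state of the DFA: {1}.
{1} --a--> ∅  [new]
{1} --b--> {2, 3}  [new]
{1} --c--> {2}  [new]
∅ --a--> ∅  [seen]
∅ --b--> ∅  [seen]
∅ --c--> ∅  [seen]
{2, 3} --a--> {1, 2, 3, 4}  [new]
{2, 3} --b--> {1, 2, 3, 4}  [seen]
{2, 3} --c--> {1, 2, 3}  [new]
{2} --a--> {1, 3}  [new]
{2} --b--> {2, 3, 4}  [new]
{2} --c--> {2}  [seen]
{1, 2, 3, 4} --a--> {1, 2, 3, 4}  [seen]
{1, 2, 3, 4} --b--> {1, 2, 3, 4}  [seen]
{1, 2, 3, 4} --c--> {1, 2, 3, 4}  [seen]
{1, 2, 3} --a--> {1, 2, 3, 4}  [seen]
{1, 2, 3} --b--> {1, 2, 3, 4}  [seen]
{1, 2, 3} --c--> {1, 2, 3}  [seen]
{1, 3} --a--> {1, 2, 4}  [new]
{1, 3} --b--> {1, 2, 3, 4}  [seen]
{1, 3} --c--> {1, 2, 3}  [seen]
{2, 3, 4} --a--> {1, 2, 3, 4}  [seen]
{2, 3, 4} --b--> {1, 2, 3, 4}  [seen]
{2, 3, 4} --c--> {1, 2, 3, 4}  [seen]
{1, 2, 4} --a--> {1, 3, 4}  [new]
{1, 2, 4} --b--> {2, 3, 4}  [seen]
{1, 2, 4} --c--> {1, 2, 4}  [seen]
{1, 3, 4} --a--> {1, 2, 3, 4}  [seen]
{1, 3, 4} --b--> {1, 2, 3, 4}  [seen]
{1, 3, 4} --c--> {1, 2, 3, 4}  [seen]
Reachable DFA states: {1}, ∅, {2, 3}, {2}, {1, 2, 3, 4}, {1, 2, 3}, {1, 3}, {2, 3, 4}, {1, 2, 4}, {1, 3, 4}.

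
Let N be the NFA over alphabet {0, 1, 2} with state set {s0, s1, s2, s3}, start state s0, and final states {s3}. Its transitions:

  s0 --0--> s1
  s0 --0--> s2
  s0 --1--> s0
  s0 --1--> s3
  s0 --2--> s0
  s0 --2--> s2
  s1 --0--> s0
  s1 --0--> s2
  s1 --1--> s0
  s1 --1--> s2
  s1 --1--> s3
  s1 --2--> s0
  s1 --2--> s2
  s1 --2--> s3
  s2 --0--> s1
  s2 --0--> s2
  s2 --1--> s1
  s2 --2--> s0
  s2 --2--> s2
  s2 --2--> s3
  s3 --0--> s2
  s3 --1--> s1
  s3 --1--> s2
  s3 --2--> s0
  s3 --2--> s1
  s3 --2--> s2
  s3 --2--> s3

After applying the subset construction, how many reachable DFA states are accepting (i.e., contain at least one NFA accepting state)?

Start state of the DFA: {s0}.
{s0} --0--> {s1, s2}  [new]
{s0} --1--> {s0, s3}  [new]
{s0} --2--> {s0, s2}  [new]
{s1, s2} --0--> {s0, s1, s2}  [new]
{s1, s2} --1--> {s0, s1, s2, s3}  [new]
{s1, s2} --2--> {s0, s2, s3}  [new]
{s0, s3} --0--> {s1, s2}  [seen]
{s0, s3} --1--> {s0, s1, s2, s3}  [seen]
{s0, s3} --2--> {s0, s1, s2, s3}  [seen]
{s0, s2} --0--> {s1, s2}  [seen]
{s0, s2} --1--> {s0, s1, s3}  [new]
{s0, s2} --2--> {s0, s2, s3}  [seen]
{s0, s1, s2} --0--> {s0, s1, s2}  [seen]
{s0, s1, s2} --1--> {s0, s1, s2, s3}  [seen]
{s0, s1, s2} --2--> {s0, s2, s3}  [seen]
{s0, s1, s2, s3} --0--> {s0, s1, s2}  [seen]
{s0, s1, s2, s3} --1--> {s0, s1, s2, s3}  [seen]
{s0, s1, s2, s3} --2--> {s0, s1, s2, s3}  [seen]
{s0, s2, s3} --0--> {s1, s2}  [seen]
{s0, s2, s3} --1--> {s0, s1, s2, s3}  [seen]
{s0, s2, s3} --2--> {s0, s1, s2, s3}  [seen]
{s0, s1, s3} --0--> {s0, s1, s2}  [seen]
{s0, s1, s3} --1--> {s0, s1, s2, s3}  [seen]
{s0, s1, s3} --2--> {s0, s1, s2, s3}  [seen]
Reachable DFA states: {s0}, {s1, s2}, {s0, s3}, {s0, s2}, {s0, s1, s2}, {s0, s1, s2, s3}, {s0, s2, s3}, {s0, s1, s3}.
Accepting DFA states (contain an NFA accepting state): {s0, s3}, {s0, s1, s2, s3}, {s0, s2, s3}, {s0, s1, s3}.

4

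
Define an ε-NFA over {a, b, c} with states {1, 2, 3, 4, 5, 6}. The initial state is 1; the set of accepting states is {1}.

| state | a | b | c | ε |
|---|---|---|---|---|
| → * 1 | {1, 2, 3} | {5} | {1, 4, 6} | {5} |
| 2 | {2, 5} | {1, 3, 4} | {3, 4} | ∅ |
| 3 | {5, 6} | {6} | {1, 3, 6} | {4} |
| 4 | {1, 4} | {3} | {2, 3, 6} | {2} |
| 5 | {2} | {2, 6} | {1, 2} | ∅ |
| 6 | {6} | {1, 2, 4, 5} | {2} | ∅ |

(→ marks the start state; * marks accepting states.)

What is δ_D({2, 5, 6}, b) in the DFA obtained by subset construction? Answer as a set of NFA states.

δ(2,b) = {1, 3, 4}; δ(5,b) = {2, 6}; δ(6,b) = {1, 2, 4, 5}.
Union: {1, 2, 3, 4, 5, 6}.

{1, 2, 3, 4, 5, 6}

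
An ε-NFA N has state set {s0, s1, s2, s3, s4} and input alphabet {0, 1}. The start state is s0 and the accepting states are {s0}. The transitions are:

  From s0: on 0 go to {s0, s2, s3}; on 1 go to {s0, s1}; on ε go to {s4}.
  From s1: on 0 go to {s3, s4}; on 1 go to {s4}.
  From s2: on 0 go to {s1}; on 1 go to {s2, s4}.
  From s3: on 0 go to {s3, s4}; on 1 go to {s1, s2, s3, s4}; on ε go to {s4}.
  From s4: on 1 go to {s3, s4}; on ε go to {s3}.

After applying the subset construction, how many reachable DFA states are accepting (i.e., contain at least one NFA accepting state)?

3

Start state of the DFA: {s0, s3, s4} (ε-closure of the NFA start).
{s0, s3, s4} --0--> {s0, s2, s3, s4}  [new]
{s0, s3, s4} --1--> {s0, s1, s2, s3, s4}  [new]
{s0, s2, s3, s4} --0--> {s0, s1, s2, s3, s4}  [seen]
{s0, s2, s3, s4} --1--> {s0, s1, s2, s3, s4}  [seen]
{s0, s1, s2, s3, s4} --0--> {s0, s1, s2, s3, s4}  [seen]
{s0, s1, s2, s3, s4} --1--> {s0, s1, s2, s3, s4}  [seen]
Reachable DFA states: {s0, s3, s4}, {s0, s2, s3, s4}, {s0, s1, s2, s3, s4}.
Accepting DFA states (contain an NFA accepting state): {s0, s3, s4}, {s0, s2, s3, s4}, {s0, s1, s2, s3, s4}.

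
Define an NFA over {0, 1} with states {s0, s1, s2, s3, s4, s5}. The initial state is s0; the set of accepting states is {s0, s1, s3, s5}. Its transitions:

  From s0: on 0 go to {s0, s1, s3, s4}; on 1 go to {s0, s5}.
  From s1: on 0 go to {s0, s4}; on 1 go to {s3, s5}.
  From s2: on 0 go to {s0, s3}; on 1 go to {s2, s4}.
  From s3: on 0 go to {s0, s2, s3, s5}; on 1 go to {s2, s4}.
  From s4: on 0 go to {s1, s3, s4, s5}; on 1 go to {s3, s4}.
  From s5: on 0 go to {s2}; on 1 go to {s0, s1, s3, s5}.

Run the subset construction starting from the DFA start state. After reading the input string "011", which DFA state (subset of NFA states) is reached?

{s0, s1, s2, s3, s4, s5}

Start: {s0}.
δ(s0,0) = {s0, s1, s3, s4}.
Union: {s0, s1, s3, s4}.
After 0: {s0, s1, s3, s4}.
δ(s0,1) = {s0, s5}; δ(s1,1) = {s3, s5}; δ(s3,1) = {s2, s4}; δ(s4,1) = {s3, s4}.
Union: {s0, s2, s3, s4, s5}.
After 1: {s0, s2, s3, s4, s5}.
δ(s0,1) = {s0, s5}; δ(s2,1) = {s2, s4}; δ(s3,1) = {s2, s4}; δ(s4,1) = {s3, s4}; δ(s5,1) = {s0, s1, s3, s5}.
Union: {s0, s1, s2, s3, s4, s5}.
After 1: {s0, s1, s2, s3, s4, s5}.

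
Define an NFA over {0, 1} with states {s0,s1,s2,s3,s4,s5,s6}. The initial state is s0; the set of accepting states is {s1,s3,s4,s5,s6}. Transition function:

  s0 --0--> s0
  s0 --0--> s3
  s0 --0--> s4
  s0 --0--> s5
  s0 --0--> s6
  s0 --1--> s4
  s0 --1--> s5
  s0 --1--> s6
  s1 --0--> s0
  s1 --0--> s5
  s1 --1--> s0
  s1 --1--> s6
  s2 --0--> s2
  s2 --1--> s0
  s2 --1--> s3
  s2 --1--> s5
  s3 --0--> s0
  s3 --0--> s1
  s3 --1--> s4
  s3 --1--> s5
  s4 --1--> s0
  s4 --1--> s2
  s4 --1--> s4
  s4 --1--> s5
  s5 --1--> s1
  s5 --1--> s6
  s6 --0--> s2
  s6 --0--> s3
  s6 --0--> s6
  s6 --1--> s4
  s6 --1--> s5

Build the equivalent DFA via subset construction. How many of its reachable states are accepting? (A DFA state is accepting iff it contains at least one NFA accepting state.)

Start state of the DFA: {s0}.
{s0} --0--> {s0,s3,s4,s5,s6}  [new]
{s0} --1--> {s4,s5,s6}  [new]
{s0,s3,s4,s5,s6} --0--> {s0,s1,s2,s3,s4,s5,s6}  [new]
{s0,s3,s4,s5,s6} --1--> {s0,s1,s2,s4,s5,s6}  [new]
{s4,s5,s6} --0--> {s2,s3,s6}  [new]
{s4,s5,s6} --1--> {s0,s1,s2,s4,s5,s6}  [seen]
{s0,s1,s2,s3,s4,s5,s6} --0--> {s0,s1,s2,s3,s4,s5,s6}  [seen]
{s0,s1,s2,s3,s4,s5,s6} --1--> {s0,s1,s2,s3,s4,s5,s6}  [seen]
{s0,s1,s2,s4,s5,s6} --0--> {s0,s2,s3,s4,s5,s6}  [new]
{s0,s1,s2,s4,s5,s6} --1--> {s0,s1,s2,s3,s4,s5,s6}  [seen]
{s2,s3,s6} --0--> {s0,s1,s2,s3,s6}  [new]
{s2,s3,s6} --1--> {s0,s3,s4,s5}  [new]
{s0,s2,s3,s4,s5,s6} --0--> {s0,s1,s2,s3,s4,s5,s6}  [seen]
{s0,s2,s3,s4,s5,s6} --1--> {s0,s1,s2,s3,s4,s5,s6}  [seen]
{s0,s1,s2,s3,s6} --0--> {s0,s1,s2,s3,s4,s5,s6}  [seen]
{s0,s1,s2,s3,s6} --1--> {s0,s3,s4,s5,s6}  [seen]
{s0,s3,s4,s5} --0--> {s0,s1,s3,s4,s5,s6}  [new]
{s0,s3,s4,s5} --1--> {s0,s1,s2,s4,s5,s6}  [seen]
{s0,s1,s3,s4,s5,s6} --0--> {s0,s1,s2,s3,s4,s5,s6}  [seen]
{s0,s1,s3,s4,s5,s6} --1--> {s0,s1,s2,s4,s5,s6}  [seen]
Reachable DFA states: {s0}, {s0,s3,s4,s5,s6}, {s4,s5,s6}, {s0,s1,s2,s3,s4,s5,s6}, {s0,s1,s2,s4,s5,s6}, {s2,s3,s6}, {s0,s2,s3,s4,s5,s6}, {s0,s1,s2,s3,s6}, {s0,s3,s4,s5}, {s0,s1,s3,s4,s5,s6}.
Accepting DFA states (contain an NFA accepting state): {s0,s3,s4,s5,s6}, {s4,s5,s6}, {s0,s1,s2,s3,s4,s5,s6}, {s0,s1,s2,s4,s5,s6}, {s2,s3,s6}, {s0,s2,s3,s4,s5,s6}, {s0,s1,s2,s3,s6}, {s0,s3,s4,s5}, {s0,s1,s3,s4,s5,s6}.

9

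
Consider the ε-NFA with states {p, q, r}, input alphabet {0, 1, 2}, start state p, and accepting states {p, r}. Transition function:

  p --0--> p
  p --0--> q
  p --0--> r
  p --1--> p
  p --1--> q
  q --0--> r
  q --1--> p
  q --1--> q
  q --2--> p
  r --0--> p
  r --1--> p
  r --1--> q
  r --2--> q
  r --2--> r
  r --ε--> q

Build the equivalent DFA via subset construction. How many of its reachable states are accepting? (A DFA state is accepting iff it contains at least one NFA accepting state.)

Start state of the DFA: {p} (ε-closure of the NFA start).
{p} --0--> {p, q, r}  [new]
{p} --1--> {p, q}  [new]
{p} --2--> ∅  [new]
{p, q, r} --0--> {p, q, r}  [seen]
{p, q, r} --1--> {p, q}  [seen]
{p, q, r} --2--> {p, q, r}  [seen]
{p, q} --0--> {p, q, r}  [seen]
{p, q} --1--> {p, q}  [seen]
{p, q} --2--> {p}  [seen]
∅ --0--> ∅  [seen]
∅ --1--> ∅  [seen]
∅ --2--> ∅  [seen]
Reachable DFA states: {p}, {p, q, r}, {p, q}, ∅.
Accepting DFA states (contain an NFA accepting state): {p}, {p, q, r}, {p, q}.

3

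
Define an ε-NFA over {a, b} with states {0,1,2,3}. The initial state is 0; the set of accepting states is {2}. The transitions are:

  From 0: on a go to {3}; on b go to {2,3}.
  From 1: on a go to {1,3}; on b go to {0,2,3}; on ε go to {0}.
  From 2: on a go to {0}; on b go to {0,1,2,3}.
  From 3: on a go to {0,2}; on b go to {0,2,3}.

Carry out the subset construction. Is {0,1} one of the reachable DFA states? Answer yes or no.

no

Start state of the DFA: {0} (ε-closure of the NFA start).
{0} --a--> {3}  [new]
{0} --b--> {2,3}  [new]
{3} --a--> {0,2}  [new]
{3} --b--> {0,2,3}  [new]
{2,3} --a--> {0,2}  [seen]
{2,3} --b--> {0,1,2,3}  [new]
{0,2} --a--> {0,3}  [new]
{0,2} --b--> {0,1,2,3}  [seen]
{0,2,3} --a--> {0,2,3}  [seen]
{0,2,3} --b--> {0,1,2,3}  [seen]
{0,1,2,3} --a--> {0,1,2,3}  [seen]
{0,1,2,3} --b--> {0,1,2,3}  [seen]
{0,3} --a--> {0,2,3}  [seen]
{0,3} --b--> {0,2,3}  [seen]
Reachable DFA states: {0}, {3}, {2,3}, {0,2}, {0,2,3}, {0,1,2,3}, {0,3}.
{0,1} is not among them.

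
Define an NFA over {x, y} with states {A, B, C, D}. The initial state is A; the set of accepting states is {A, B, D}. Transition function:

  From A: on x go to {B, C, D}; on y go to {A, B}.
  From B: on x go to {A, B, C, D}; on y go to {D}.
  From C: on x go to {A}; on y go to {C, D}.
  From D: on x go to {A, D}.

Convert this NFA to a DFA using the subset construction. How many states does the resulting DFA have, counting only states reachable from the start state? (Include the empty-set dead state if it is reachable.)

Start state of the DFA: {A}.
{A} --x--> {B, C, D}  [new]
{A} --y--> {A, B}  [new]
{B, C, D} --x--> {A, B, C, D}  [new]
{B, C, D} --y--> {C, D}  [new]
{A, B} --x--> {A, B, C, D}  [seen]
{A, B} --y--> {A, B, D}  [new]
{A, B, C, D} --x--> {A, B, C, D}  [seen]
{A, B, C, D} --y--> {A, B, C, D}  [seen]
{C, D} --x--> {A, D}  [new]
{C, D} --y--> {C, D}  [seen]
{A, B, D} --x--> {A, B, C, D}  [seen]
{A, B, D} --y--> {A, B, D}  [seen]
{A, D} --x--> {A, B, C, D}  [seen]
{A, D} --y--> {A, B}  [seen]
Reachable DFA states: {A}, {B, C, D}, {A, B}, {A, B, C, D}, {C, D}, {A, B, D}, {A, D}.

7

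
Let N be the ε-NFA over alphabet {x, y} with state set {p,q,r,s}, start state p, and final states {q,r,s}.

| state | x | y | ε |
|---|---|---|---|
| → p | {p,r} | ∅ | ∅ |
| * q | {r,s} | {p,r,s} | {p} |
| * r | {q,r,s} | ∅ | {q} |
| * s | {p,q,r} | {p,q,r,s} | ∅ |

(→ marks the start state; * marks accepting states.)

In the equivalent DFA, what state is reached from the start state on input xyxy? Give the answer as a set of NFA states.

{p,q,r,s}

Start: {p}.
δ(p,x) = {p,r}.
Union: {p,r}.
ε-closure gives {p,q,r}.
After x: {p,q,r}.
δ(p,y) = ∅; δ(q,y) = {p,r,s}; δ(r,y) = ∅.
Union: {p,r,s}.
ε-closure gives {p,q,r,s}.
After y: {p,q,r,s}.
δ(p,x) = {p,r}; δ(q,x) = {r,s}; δ(r,x) = {q,r,s}; δ(s,x) = {p,q,r}.
Union: {p,q,r,s}.
After x: {p,q,r,s}.
δ(p,y) = ∅; δ(q,y) = {p,r,s}; δ(r,y) = ∅; δ(s,y) = {p,q,r,s}.
Union: {p,q,r,s}.
After y: {p,q,r,s}.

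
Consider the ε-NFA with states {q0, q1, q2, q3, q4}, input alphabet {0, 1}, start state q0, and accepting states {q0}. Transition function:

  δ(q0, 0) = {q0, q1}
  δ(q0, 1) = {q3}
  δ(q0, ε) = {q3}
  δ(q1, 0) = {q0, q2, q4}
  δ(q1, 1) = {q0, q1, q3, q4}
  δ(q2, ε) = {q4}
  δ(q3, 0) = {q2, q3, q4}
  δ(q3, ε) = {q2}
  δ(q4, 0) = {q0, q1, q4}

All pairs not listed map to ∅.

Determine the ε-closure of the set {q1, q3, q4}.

{q1, q2, q3, q4}

Begin with {q1, q3, q4}.
q3 →ε {q2}; add q2.
ε-closure = {q1, q2, q3, q4}.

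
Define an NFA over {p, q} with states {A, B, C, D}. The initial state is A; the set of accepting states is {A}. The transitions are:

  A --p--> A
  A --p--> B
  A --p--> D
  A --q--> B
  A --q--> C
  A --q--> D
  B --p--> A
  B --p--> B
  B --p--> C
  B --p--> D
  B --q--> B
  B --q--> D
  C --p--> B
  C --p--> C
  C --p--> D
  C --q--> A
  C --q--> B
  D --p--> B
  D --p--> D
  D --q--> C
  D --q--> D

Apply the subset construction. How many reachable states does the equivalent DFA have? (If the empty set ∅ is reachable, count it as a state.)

Start state of the DFA: {A}.
{A} --p--> {A, B, D}  [new]
{A} --q--> {B, C, D}  [new]
{A, B, D} --p--> {A, B, C, D}  [new]
{A, B, D} --q--> {B, C, D}  [seen]
{B, C, D} --p--> {A, B, C, D}  [seen]
{B, C, D} --q--> {A, B, C, D}  [seen]
{A, B, C, D} --p--> {A, B, C, D}  [seen]
{A, B, C, D} --q--> {A, B, C, D}  [seen]
Reachable DFA states: {A}, {A, B, D}, {B, C, D}, {A, B, C, D}.

4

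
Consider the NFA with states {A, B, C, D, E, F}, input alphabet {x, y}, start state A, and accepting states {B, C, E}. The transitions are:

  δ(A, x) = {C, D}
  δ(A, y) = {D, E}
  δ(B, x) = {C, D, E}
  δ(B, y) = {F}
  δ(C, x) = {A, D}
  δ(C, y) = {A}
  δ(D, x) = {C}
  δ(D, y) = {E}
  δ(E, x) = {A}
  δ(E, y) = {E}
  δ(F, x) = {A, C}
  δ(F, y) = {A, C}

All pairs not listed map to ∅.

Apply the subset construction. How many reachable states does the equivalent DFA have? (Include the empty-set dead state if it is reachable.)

8

Start state of the DFA: {A}.
{A} --x--> {C, D}  [new]
{A} --y--> {D, E}  [new]
{C, D} --x--> {A, C, D}  [new]
{C, D} --y--> {A, E}  [new]
{D, E} --x--> {A, C}  [new]
{D, E} --y--> {E}  [new]
{A, C, D} --x--> {A, C, D}  [seen]
{A, C, D} --y--> {A, D, E}  [new]
{A, E} --x--> {A, C, D}  [seen]
{A, E} --y--> {D, E}  [seen]
{A, C} --x--> {A, C, D}  [seen]
{A, C} --y--> {A, D, E}  [seen]
{E} --x--> {A}  [seen]
{E} --y--> {E}  [seen]
{A, D, E} --x--> {A, C, D}  [seen]
{A, D, E} --y--> {D, E}  [seen]
Reachable DFA states: {A}, {C, D}, {D, E}, {A, C, D}, {A, E}, {A, C}, {E}, {A, D, E}.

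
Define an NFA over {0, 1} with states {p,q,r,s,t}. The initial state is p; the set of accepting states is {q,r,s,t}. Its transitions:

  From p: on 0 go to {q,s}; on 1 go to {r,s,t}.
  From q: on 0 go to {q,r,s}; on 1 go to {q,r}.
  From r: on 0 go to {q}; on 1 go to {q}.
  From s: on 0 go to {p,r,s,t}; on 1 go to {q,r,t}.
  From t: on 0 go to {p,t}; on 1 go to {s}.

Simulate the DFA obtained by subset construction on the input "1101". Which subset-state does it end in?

{q,r,s,t}

Start: {p}.
δ(p,1) = {r,s,t}.
Union: {r,s,t}.
After 1: {r,s,t}.
δ(r,1) = {q}; δ(s,1) = {q,r,t}; δ(t,1) = {s}.
Union: {q,r,s,t}.
After 1: {q,r,s,t}.
δ(q,0) = {q,r,s}; δ(r,0) = {q}; δ(s,0) = {p,r,s,t}; δ(t,0) = {p,t}.
Union: {p,q,r,s,t}.
After 0: {p,q,r,s,t}.
δ(p,1) = {r,s,t}; δ(q,1) = {q,r}; δ(r,1) = {q}; δ(s,1) = {q,r,t}; δ(t,1) = {s}.
Union: {q,r,s,t}.
After 1: {q,r,s,t}.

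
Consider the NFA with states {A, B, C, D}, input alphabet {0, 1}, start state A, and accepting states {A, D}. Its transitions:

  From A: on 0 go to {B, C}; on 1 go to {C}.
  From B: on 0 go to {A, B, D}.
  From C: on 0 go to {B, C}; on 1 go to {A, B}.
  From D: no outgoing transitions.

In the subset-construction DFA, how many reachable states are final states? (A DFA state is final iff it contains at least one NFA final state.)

Start state of the DFA: {A}.
{A} --0--> {B, C}  [new]
{A} --1--> {C}  [new]
{B, C} --0--> {A, B, C, D}  [new]
{B, C} --1--> {A, B}  [new]
{C} --0--> {B, C}  [seen]
{C} --1--> {A, B}  [seen]
{A, B, C, D} --0--> {A, B, C, D}  [seen]
{A, B, C, D} --1--> {A, B, C}  [new]
{A, B} --0--> {A, B, C, D}  [seen]
{A, B} --1--> {C}  [seen]
{A, B, C} --0--> {A, B, C, D}  [seen]
{A, B, C} --1--> {A, B, C}  [seen]
Reachable DFA states: {A}, {B, C}, {C}, {A, B, C, D}, {A, B}, {A, B, C}.
Accepting DFA states (contain an NFA accepting state): {A}, {A, B, C, D}, {A, B}, {A, B, C}.

4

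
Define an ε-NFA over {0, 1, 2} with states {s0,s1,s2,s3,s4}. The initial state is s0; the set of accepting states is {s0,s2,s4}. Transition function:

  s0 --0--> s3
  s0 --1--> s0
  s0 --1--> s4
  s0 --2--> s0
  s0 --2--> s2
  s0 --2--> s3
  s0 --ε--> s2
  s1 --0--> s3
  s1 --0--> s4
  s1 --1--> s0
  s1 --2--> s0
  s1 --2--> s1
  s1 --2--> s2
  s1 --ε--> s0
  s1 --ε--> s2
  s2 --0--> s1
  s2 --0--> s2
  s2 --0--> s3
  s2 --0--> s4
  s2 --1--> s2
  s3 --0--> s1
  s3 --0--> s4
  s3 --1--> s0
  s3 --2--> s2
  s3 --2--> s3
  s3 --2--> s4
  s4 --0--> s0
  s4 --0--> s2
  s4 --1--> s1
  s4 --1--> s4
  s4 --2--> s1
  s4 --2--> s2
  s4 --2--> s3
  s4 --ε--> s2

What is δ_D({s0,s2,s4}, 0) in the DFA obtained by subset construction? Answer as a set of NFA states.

{s0,s1,s2,s3,s4}

δ(s0,0) = {s3}; δ(s2,0) = {s1,s2,s3,s4}; δ(s4,0) = {s0,s2}.
Union: {s0,s1,s2,s3,s4}.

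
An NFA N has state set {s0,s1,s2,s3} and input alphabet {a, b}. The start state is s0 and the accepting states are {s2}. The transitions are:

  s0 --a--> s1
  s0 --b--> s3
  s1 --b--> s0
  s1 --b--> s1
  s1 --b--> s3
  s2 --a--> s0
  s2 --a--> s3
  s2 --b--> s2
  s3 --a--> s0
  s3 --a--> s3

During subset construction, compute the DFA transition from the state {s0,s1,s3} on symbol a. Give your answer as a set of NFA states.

{s0,s1,s3}

δ(s0,a) = {s1}; δ(s1,a) = ∅; δ(s3,a) = {s0,s3}.
Union: {s0,s1,s3}.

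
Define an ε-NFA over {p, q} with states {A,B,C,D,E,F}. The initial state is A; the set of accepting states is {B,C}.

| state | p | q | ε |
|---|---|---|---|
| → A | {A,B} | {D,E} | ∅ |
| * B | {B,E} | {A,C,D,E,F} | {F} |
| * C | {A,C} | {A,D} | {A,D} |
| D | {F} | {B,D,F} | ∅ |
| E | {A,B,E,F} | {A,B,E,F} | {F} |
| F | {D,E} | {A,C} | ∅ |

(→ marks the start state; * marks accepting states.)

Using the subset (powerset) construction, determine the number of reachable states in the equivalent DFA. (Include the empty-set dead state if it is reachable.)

Start state of the DFA: {A} (ε-closure of the NFA start).
{A} --p--> {A,B,F}  [new]
{A} --q--> {D,E,F}  [new]
{A,B,F} --p--> {A,B,D,E,F}  [new]
{A,B,F} --q--> {A,C,D,E,F}  [new]
{D,E,F} --p--> {A,B,D,E,F}  [seen]
{D,E,F} --q--> {A,B,C,D,E,F}  [new]
{A,B,D,E,F} --p--> {A,B,D,E,F}  [seen]
{A,B,D,E,F} --q--> {A,B,C,D,E,F}  [seen]
{A,C,D,E,F} --p--> {A,B,C,D,E,F}  [seen]
{A,C,D,E,F} --q--> {A,B,C,D,E,F}  [seen]
{A,B,C,D,E,F} --p--> {A,B,C,D,E,F}  [seen]
{A,B,C,D,E,F} --q--> {A,B,C,D,E,F}  [seen]
Reachable DFA states: {A}, {A,B,F}, {D,E,F}, {A,B,D,E,F}, {A,C,D,E,F}, {A,B,C,D,E,F}.

6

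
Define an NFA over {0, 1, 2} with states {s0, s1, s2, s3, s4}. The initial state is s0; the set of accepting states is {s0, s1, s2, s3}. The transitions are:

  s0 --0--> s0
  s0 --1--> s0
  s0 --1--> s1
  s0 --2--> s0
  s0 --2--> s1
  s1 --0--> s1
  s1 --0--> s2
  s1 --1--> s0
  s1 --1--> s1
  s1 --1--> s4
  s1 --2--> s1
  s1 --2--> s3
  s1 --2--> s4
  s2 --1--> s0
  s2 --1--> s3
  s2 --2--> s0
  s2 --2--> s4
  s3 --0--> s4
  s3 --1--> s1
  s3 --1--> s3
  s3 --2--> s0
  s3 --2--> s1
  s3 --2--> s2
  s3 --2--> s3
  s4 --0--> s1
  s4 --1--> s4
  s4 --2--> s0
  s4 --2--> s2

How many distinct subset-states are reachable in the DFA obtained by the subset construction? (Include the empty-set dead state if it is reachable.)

7

Start state of the DFA: {s0}.
{s0} --0--> {s0}  [seen]
{s0} --1--> {s0, s1}  [new]
{s0} --2--> {s0, s1}  [seen]
{s0, s1} --0--> {s0, s1, s2}  [new]
{s0, s1} --1--> {s0, s1, s4}  [new]
{s0, s1} --2--> {s0, s1, s3, s4}  [new]
{s0, s1, s2} --0--> {s0, s1, s2}  [seen]
{s0, s1, s2} --1--> {s0, s1, s3, s4}  [seen]
{s0, s1, s2} --2--> {s0, s1, s3, s4}  [seen]
{s0, s1, s4} --0--> {s0, s1, s2}  [seen]
{s0, s1, s4} --1--> {s0, s1, s4}  [seen]
{s0, s1, s4} --2--> {s0, s1, s2, s3, s4}  [new]
{s0, s1, s3, s4} --0--> {s0, s1, s2, s4}  [new]
{s0, s1, s3, s4} --1--> {s0, s1, s3, s4}  [seen]
{s0, s1, s3, s4} --2--> {s0, s1, s2, s3, s4}  [seen]
{s0, s1, s2, s3, s4} --0--> {s0, s1, s2, s4}  [seen]
{s0, s1, s2, s3, s4} --1--> {s0, s1, s3, s4}  [seen]
{s0, s1, s2, s3, s4} --2--> {s0, s1, s2, s3, s4}  [seen]
{s0, s1, s2, s4} --0--> {s0, s1, s2}  [seen]
{s0, s1, s2, s4} --1--> {s0, s1, s3, s4}  [seen]
{s0, s1, s2, s4} --2--> {s0, s1, s2, s3, s4}  [seen]
Reachable DFA states: {s0}, {s0, s1}, {s0, s1, s2}, {s0, s1, s4}, {s0, s1, s3, s4}, {s0, s1, s2, s3, s4}, {s0, s1, s2, s4}.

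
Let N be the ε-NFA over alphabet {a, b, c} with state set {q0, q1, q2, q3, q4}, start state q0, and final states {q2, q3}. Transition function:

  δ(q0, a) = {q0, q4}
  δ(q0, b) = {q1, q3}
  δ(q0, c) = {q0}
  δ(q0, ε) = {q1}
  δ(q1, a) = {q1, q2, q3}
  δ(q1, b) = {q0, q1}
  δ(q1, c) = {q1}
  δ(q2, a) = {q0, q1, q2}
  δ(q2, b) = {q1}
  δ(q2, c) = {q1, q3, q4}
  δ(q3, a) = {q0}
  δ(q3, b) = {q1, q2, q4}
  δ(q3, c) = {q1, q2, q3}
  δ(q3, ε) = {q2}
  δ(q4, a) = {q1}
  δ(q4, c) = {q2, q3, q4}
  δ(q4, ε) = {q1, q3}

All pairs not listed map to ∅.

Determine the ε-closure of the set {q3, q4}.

Begin with {q3, q4}.
q3 →ε {q2}; add q2.
q4 →ε {q1, q3}; add q1.
ε-closure = {q1, q2, q3, q4}.

{q1, q2, q3, q4}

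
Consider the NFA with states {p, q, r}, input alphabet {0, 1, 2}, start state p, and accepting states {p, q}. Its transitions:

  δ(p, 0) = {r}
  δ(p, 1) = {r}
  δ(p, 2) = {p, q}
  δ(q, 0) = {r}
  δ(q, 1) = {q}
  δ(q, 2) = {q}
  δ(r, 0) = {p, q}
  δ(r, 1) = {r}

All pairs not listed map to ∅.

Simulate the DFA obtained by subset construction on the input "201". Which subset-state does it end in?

Start: {p}.
δ(p,2) = {p, q}.
Union: {p, q}.
After 2: {p, q}.
δ(p,0) = {r}; δ(q,0) = {r}.
Union: {r}.
After 0: {r}.
δ(r,1) = {r}.
Union: {r}.
After 1: {r}.

{r}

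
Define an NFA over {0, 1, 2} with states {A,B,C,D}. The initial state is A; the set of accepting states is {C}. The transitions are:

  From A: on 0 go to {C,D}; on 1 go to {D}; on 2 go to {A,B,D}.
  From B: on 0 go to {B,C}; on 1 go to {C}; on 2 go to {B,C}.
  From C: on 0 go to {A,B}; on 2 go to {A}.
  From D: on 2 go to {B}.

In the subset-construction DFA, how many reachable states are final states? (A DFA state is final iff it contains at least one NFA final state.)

Start state of the DFA: {A}.
{A} --0--> {C,D}  [new]
{A} --1--> {D}  [new]
{A} --2--> {A,B,D}  [new]
{C,D} --0--> {A,B}  [new]
{C,D} --1--> ∅  [new]
{C,D} --2--> {A,B}  [seen]
{D} --0--> ∅  [seen]
{D} --1--> ∅  [seen]
{D} --2--> {B}  [new]
{A,B,D} --0--> {B,C,D}  [new]
{A,B,D} --1--> {C,D}  [seen]
{A,B,D} --2--> {A,B,C,D}  [new]
{A,B} --0--> {B,C,D}  [seen]
{A,B} --1--> {C,D}  [seen]
{A,B} --2--> {A,B,C,D}  [seen]
∅ --0--> ∅  [seen]
∅ --1--> ∅  [seen]
∅ --2--> ∅  [seen]
{B} --0--> {B,C}  [new]
{B} --1--> {C}  [new]
{B} --2--> {B,C}  [seen]
{B,C,D} --0--> {A,B,C}  [new]
{B,C,D} --1--> {C}  [seen]
{B,C,D} --2--> {A,B,C}  [seen]
{A,B,C,D} --0--> {A,B,C,D}  [seen]
{A,B,C,D} --1--> {C,D}  [seen]
{A,B,C,D} --2--> {A,B,C,D}  [seen]
{B,C} --0--> {A,B,C}  [seen]
{B,C} --1--> {C}  [seen]
{B,C} --2--> {A,B,C}  [seen]
{C} --0--> {A,B}  [seen]
{C} --1--> ∅  [seen]
{C} --2--> {A}  [seen]
{A,B,C} --0--> {A,B,C,D}  [seen]
{A,B,C} --1--> {C,D}  [seen]
{A,B,C} --2--> {A,B,C,D}  [seen]
Reachable DFA states: {A}, {C,D}, {D}, {A,B,D}, {A,B}, ∅, {B}, {B,C,D}, {A,B,C,D}, {B,C}, {C}, {A,B,C}.
Accepting DFA states (contain an NFA accepting state): {C,D}, {B,C,D}, {A,B,C,D}, {B,C}, {C}, {A,B,C}.

6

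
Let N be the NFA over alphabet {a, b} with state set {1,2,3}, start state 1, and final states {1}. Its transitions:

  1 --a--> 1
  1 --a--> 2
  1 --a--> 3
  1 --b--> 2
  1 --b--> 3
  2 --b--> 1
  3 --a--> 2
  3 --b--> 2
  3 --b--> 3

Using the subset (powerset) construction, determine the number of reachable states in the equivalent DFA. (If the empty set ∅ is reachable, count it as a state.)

Start state of the DFA: {1}.
{1} --a--> {1,2,3}  [new]
{1} --b--> {2,3}  [new]
{1,2,3} --a--> {1,2,3}  [seen]
{1,2,3} --b--> {1,2,3}  [seen]
{2,3} --a--> {2}  [new]
{2,3} --b--> {1,2,3}  [seen]
{2} --a--> ∅  [new]
{2} --b--> {1}  [seen]
∅ --a--> ∅  [seen]
∅ --b--> ∅  [seen]
Reachable DFA states: {1}, {1,2,3}, {2,3}, {2}, ∅.

5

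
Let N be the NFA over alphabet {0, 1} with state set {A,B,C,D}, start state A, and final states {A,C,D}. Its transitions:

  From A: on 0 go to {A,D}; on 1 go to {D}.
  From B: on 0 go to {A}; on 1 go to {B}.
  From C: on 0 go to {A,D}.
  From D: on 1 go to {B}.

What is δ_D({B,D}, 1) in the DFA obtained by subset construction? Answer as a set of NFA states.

δ(B,1) = {B}; δ(D,1) = {B}.
Union: {B}.

{B}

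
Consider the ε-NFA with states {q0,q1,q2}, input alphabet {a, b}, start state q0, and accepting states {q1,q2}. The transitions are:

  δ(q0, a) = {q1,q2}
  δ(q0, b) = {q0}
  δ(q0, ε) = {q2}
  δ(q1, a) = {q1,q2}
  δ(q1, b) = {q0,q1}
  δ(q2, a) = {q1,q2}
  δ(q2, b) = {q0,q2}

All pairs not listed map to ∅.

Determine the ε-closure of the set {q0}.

Begin with {q0}.
q0 →ε {q2}; add q2.
ε-closure = {q0,q2}.

{q0,q2}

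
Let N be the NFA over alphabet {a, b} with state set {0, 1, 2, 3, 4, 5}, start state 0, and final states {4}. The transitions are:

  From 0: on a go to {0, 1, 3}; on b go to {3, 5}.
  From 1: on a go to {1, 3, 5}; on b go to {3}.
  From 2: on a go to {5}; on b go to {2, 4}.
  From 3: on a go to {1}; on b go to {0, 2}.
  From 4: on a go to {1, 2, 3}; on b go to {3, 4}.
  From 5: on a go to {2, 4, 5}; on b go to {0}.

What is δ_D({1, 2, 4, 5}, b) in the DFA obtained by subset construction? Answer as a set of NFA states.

{0, 2, 3, 4}

δ(1,b) = {3}; δ(2,b) = {2, 4}; δ(4,b) = {3, 4}; δ(5,b) = {0}.
Union: {0, 2, 3, 4}.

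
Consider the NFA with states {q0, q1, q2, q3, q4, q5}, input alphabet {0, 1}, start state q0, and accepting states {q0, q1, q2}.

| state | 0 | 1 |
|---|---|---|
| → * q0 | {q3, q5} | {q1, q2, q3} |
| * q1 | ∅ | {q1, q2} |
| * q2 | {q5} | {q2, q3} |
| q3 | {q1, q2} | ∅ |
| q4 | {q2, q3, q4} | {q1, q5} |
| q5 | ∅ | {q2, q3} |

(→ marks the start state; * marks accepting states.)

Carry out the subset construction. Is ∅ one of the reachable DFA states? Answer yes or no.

yes

Start state of the DFA: {q0}.
{q0} --0--> {q3, q5}  [new]
{q0} --1--> {q1, q2, q3}  [new]
{q3, q5} --0--> {q1, q2}  [new]
{q3, q5} --1--> {q2, q3}  [new]
{q1, q2, q3} --0--> {q1, q2, q5}  [new]
{q1, q2, q3} --1--> {q1, q2, q3}  [seen]
{q1, q2} --0--> {q5}  [new]
{q1, q2} --1--> {q1, q2, q3}  [seen]
{q2, q3} --0--> {q1, q2, q5}  [seen]
{q2, q3} --1--> {q2, q3}  [seen]
{q1, q2, q5} --0--> {q5}  [seen]
{q1, q2, q5} --1--> {q1, q2, q3}  [seen]
{q5} --0--> ∅  [new]
{q5} --1--> {q2, q3}  [seen]
∅ --0--> ∅  [seen]
∅ --1--> ∅  [seen]
Reachable DFA states: {q0}, {q3, q5}, {q1, q2, q3}, {q1, q2}, {q2, q3}, {q1, q2, q5}, {q5}, ∅.
∅ is among them.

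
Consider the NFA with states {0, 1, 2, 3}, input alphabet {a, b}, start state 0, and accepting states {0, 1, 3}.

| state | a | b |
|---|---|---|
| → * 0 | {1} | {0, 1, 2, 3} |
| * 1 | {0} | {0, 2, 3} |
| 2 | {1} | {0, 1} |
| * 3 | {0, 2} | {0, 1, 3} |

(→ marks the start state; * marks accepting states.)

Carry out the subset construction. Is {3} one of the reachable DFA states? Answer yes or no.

no

Start state of the DFA: {0}.
{0} --a--> {1}  [new]
{0} --b--> {0, 1, 2, 3}  [new]
{1} --a--> {0}  [seen]
{1} --b--> {0, 2, 3}  [new]
{0, 1, 2, 3} --a--> {0, 1, 2}  [new]
{0, 1, 2, 3} --b--> {0, 1, 2, 3}  [seen]
{0, 2, 3} --a--> {0, 1, 2}  [seen]
{0, 2, 3} --b--> {0, 1, 2, 3}  [seen]
{0, 1, 2} --a--> {0, 1}  [new]
{0, 1, 2} --b--> {0, 1, 2, 3}  [seen]
{0, 1} --a--> {0, 1}  [seen]
{0, 1} --b--> {0, 1, 2, 3}  [seen]
Reachable DFA states: {0}, {1}, {0, 1, 2, 3}, {0, 2, 3}, {0, 1, 2}, {0, 1}.
{3} is not among them.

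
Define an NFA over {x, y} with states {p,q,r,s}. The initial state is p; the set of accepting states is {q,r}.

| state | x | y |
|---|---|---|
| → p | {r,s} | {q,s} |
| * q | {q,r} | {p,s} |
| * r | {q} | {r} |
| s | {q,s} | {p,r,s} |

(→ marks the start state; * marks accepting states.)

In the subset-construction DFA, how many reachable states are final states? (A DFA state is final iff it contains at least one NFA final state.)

5

Start state of the DFA: {p}.
{p} --x--> {r,s}  [new]
{p} --y--> {q,s}  [new]
{r,s} --x--> {q,s}  [seen]
{r,s} --y--> {p,r,s}  [new]
{q,s} --x--> {q,r,s}  [new]
{q,s} --y--> {p,r,s}  [seen]
{p,r,s} --x--> {q,r,s}  [seen]
{p,r,s} --y--> {p,q,r,s}  [new]
{q,r,s} --x--> {q,r,s}  [seen]
{q,r,s} --y--> {p,r,s}  [seen]
{p,q,r,s} --x--> {q,r,s}  [seen]
{p,q,r,s} --y--> {p,q,r,s}  [seen]
Reachable DFA states: {p}, {r,s}, {q,s}, {p,r,s}, {q,r,s}, {p,q,r,s}.
Accepting DFA states (contain an NFA accepting state): {r,s}, {q,s}, {p,r,s}, {q,r,s}, {p,q,r,s}.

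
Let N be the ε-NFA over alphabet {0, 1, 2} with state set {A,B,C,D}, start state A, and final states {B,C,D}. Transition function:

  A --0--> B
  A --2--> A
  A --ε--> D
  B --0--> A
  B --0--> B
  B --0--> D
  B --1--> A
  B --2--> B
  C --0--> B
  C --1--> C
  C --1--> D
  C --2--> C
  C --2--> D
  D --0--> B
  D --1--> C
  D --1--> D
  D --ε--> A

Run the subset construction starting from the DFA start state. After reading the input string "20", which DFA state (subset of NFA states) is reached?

Start: {A,D}.
δ(A,2) = {A}; δ(D,2) = ∅.
Union: {A}.
ε-closure gives {A,D}.
After 2: {A,D}.
δ(A,0) = {B}; δ(D,0) = {B}.
Union: {B}.
After 0: {B}.

{B}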